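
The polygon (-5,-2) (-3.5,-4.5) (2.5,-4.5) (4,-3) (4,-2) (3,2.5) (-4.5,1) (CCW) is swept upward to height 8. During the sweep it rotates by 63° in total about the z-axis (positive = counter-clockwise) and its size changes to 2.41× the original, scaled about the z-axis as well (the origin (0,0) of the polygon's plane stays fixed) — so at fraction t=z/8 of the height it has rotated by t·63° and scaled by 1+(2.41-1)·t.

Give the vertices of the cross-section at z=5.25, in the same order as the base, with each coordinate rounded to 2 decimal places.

t = z/height = 5.25/8 = 0.65625
s = 1 + (scale-1)·z/height = 1 + (2.41-1)·5.25/8 = 1.925313
θ = twist·z/height = 63°·5.25/8 = 41.3438° = 0.721585 rad
cos θ = 0.750760, sin θ = 0.660575 (intermediates below are computed at full precision and shown rounded to 5 d.p.)
v1: (-5,-2) → rotate → (-2.43265,-4.80440) → ×s → (-4.68361,-9.24996) → (-4.68,-9.25)
v2: (-3.5,-4.5) → rotate → (0.34493,-5.69043) → ×s → (0.66409,-10.95586) → (0.66,-10.96)
v3: (2.5,-4.5) → rotate → (4.84949,-1.72698) → ×s → (9.33678,-3.32498) → (9.34,-3.32)
v4: (4,-3) → rotate → (4.98477,0.39002) → ×s → (9.59723,0.75091) → (9.60,0.75)
v5: (4,-2) → rotate → (4.32419,1.14078) → ×s → (8.32542,2.19636) → (8.33,2.20)
v6: (3,2.5) → rotate → (0.60084,3.85863) → ×s → (1.15681,7.42906) → (1.16,7.43)
v7: (-4.5,1) → rotate → (-4.03899,-2.22183) → ×s → (-7.77633,-4.27771) → (-7.78,-4.28)

Cross-section at z=5.25: (-4.68,-9.25) (0.66,-10.96) (9.34,-3.32) (9.60,0.75) (8.33,2.20) (1.16,7.43) (-7.78,-4.28)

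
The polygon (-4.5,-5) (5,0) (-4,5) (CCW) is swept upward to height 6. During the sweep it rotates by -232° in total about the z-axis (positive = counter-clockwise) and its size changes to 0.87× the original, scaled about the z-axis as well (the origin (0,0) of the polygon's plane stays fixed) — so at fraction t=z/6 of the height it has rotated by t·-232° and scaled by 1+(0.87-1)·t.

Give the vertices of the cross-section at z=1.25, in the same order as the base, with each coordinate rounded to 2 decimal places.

Cross-section at z=1.25: (-6.54,0.04) (3.23,-3.63) (1.05,6.14)

t = z/height = 1.25/6 = 0.208333
s = 1 + (scale-1)·z/height = 1 + (0.87-1)·1.25/6 = 0.972917
θ = twist·z/height = -232°·1.25/6 = -48.3333° = -0.843576 rad
cos θ = 0.664796, sin θ = -0.747025 (intermediates below are computed at full precision and shown rounded to 5 d.p.)
v1: (-4.5,-5) → rotate → (-6.72671,0.03763) → ×s → (-6.54453,0.03661) → (-6.54,0.04)
v2: (5,0) → rotate → (3.32398,-3.73513) → ×s → (3.23395,-3.63397) → (3.23,-3.63)
v3: (-4,5) → rotate → (1.07594,6.31208) → ×s → (1.04680,6.14113) → (1.05,6.14)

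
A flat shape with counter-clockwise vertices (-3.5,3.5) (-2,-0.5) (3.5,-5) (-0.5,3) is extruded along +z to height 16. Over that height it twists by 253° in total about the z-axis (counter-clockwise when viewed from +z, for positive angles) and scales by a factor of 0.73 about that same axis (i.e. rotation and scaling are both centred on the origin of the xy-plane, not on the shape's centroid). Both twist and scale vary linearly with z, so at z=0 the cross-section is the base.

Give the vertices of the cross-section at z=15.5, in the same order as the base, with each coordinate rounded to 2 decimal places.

t = z/height = 15.5/16 = 0.96875
s = 1 + (scale-1)·z/height = 1 + (0.73-1)·15.5/16 = 0.738438
θ = twist·z/height = 253°·15.5/16 = 245.0938° = 4.277693 rad
cos θ = -0.421135, sin θ = -0.906998 (intermediates below are computed at full precision and shown rounded to 5 d.p.)
v1: (-3.5,3.5) → rotate → (4.64846,1.70052) → ×s → (3.43260,1.25573) → (3.43,1.26)
v2: (-2,-0.5) → rotate → (0.38877,2.02456) → ×s → (0.28708,1.49501) → (0.29,1.50)
v3: (3.5,-5) → rotate → (-6.00896,-1.06882) → ×s → (-4.43724,-0.78926) → (-4.44,-0.79)
v4: (-0.5,3) → rotate → (2.93156,-0.80991) → ×s → (2.16478,-0.59806) → (2.16,-0.60)

Cross-section at z=15.5: (3.43,1.26) (0.29,1.50) (-4.44,-0.79) (2.16,-0.60)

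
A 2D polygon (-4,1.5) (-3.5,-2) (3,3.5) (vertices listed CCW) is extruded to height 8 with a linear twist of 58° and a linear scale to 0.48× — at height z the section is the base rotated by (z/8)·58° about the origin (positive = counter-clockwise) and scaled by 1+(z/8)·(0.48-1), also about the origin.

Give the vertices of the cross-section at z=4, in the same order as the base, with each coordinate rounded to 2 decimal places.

Cross-section at z=4: (-3.13,-0.46) (-1.55,-2.55) (0.69,3.34)

t = z/height = 4/8 = 0.5
s = 1 + (scale-1)·z/height = 1 + (0.48-1)·4/8 = 0.740000
θ = twist·z/height = 58°·4/8 = 29.0000° = 0.506145 rad
cos θ = 0.874620, sin θ = 0.484810 (intermediates below are computed at full precision and shown rounded to 5 d.p.)
v1: (-4,1.5) → rotate → (-4.22569,-0.62731) → ×s → (-3.12701,-0.46421) → (-3.13,-0.46)
v2: (-3.5,-2) → rotate → (-2.09155,-3.44607) → ×s → (-1.54775,-2.55009) → (-1.55,-2.55)
v3: (3,3.5) → rotate → (0.92703,4.51560) → ×s → (0.68600,3.34154) → (0.69,3.34)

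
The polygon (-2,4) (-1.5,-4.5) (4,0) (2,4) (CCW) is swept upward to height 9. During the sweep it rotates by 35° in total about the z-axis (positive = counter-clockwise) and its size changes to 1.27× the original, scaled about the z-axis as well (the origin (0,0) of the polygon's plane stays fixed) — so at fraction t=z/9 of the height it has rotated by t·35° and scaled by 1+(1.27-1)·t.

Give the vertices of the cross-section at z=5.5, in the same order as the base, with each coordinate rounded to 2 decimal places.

t = z/height = 5.5/9 = 0.611111
s = 1 + (scale-1)·z/height = 1 + (1.27-1)·5.5/9 = 1.165000
θ = twist·z/height = 35°·5.5/9 = 21.3889° = 0.373307 rad
cos θ = 0.931127, sin θ = 0.364696 (intermediates below are computed at full precision and shown rounded to 5 d.p.)
v1: (-2,4) → rotate → (-3.32104,2.99511) → ×s → (-3.86901,3.48931) → (-3.87,3.49)
v2: (-1.5,-4.5) → rotate → (0.24444,-4.73711) → ×s → (0.28478,-5.51874) → (0.28,-5.52)
v3: (4,0) → rotate → (3.72451,1.45878) → ×s → (4.33905,1.69948) → (4.34,1.70)
v4: (2,4) → rotate → (0.40347,4.45390) → ×s → (0.47004,5.18879) → (0.47,5.19)

Cross-section at z=5.5: (-3.87,3.49) (0.28,-5.52) (4.34,1.70) (0.47,5.19)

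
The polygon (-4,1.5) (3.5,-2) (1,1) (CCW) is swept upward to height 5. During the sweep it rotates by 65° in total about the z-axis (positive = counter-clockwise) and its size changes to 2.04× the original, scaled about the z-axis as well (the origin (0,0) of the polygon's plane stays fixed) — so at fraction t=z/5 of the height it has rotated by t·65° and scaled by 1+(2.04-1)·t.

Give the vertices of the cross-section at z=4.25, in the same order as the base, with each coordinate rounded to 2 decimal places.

t = z/height = 4.25/5 = 0.85
s = 1 + (scale-1)·z/height = 1 + (2.04-1)·4.25/5 = 1.884000
θ = twist·z/height = 65°·4.25/5 = 55.2500° = 0.964294 rad
cos θ = 0.569997, sin θ = 0.821647 (intermediates below are computed at full precision and shown rounded to 5 d.p.)
v1: (-4,1.5) → rotate → (-3.51246,-2.43159) → ×s → (-6.61747,-4.58112) → (-6.62,-4.58)
v2: (3.5,-2) → rotate → (3.63828,1.73577) → ×s → (6.85452,3.27019) → (6.85,3.27)
v3: (1,1) → rotate → (-0.25165,1.39164) → ×s → (-0.47411,2.62186) → (-0.47,2.62)

Cross-section at z=4.25: (-6.62,-4.58) (6.85,3.27) (-0.47,2.62)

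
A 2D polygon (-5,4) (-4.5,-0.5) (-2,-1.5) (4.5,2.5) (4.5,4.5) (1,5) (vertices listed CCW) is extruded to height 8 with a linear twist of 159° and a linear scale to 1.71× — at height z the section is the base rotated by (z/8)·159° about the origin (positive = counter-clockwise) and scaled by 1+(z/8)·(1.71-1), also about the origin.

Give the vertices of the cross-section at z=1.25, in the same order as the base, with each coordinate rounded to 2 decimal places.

Cross-section at z=1.25: (-6.91,1.70) (-4.30,-2.60) (-1.32,-2.45) (3.37,4.62) (2.44,6.64) (-1.33,5.51)

t = z/height = 1.25/8 = 0.15625
s = 1 + (scale-1)·z/height = 1 + (1.71-1)·1.25/8 = 1.110938
θ = twist·z/height = 159°·1.25/8 = 24.8438° = 0.433605 rad
cos θ = 0.907457, sin θ = 0.420145 (intermediates below are computed at full precision and shown rounded to 5 d.p.)
v1: (-5,4) → rotate → (-6.21787,1.52910) → ×s → (-6.90766,1.69874) → (-6.91,1.70)
v2: (-4.5,-0.5) → rotate → (-3.87348,-2.34438) → ×s → (-4.30320,-2.60446) → (-4.30,-2.60)
v3: (-2,-1.5) → rotate → (-1.18470,-2.20148) → ×s → (-1.31612,-2.44570) → (-1.32,-2.45)
v4: (4.5,2.5) → rotate → (3.03319,4.15930) → ×s → (3.36969,4.62072) → (3.37,4.62)
v5: (4.5,4.5) → rotate → (2.19290,5.97421) → ×s → (2.43618,6.63697) → (2.44,6.64)
v6: (1,5) → rotate → (-1.19327,4.95743) → ×s → (-1.32565,5.50739) → (-1.33,5.51)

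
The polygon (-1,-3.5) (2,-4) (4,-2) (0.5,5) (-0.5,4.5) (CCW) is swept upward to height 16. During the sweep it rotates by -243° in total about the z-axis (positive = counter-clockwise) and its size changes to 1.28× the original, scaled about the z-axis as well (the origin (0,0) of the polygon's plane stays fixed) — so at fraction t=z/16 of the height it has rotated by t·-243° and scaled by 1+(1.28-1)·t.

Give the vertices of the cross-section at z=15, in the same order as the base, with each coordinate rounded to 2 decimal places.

t = z/height = 15/16 = 0.9375
s = 1 + (scale-1)·z/height = 1 + (1.28-1)·15/16 = 1.262500
θ = twist·z/height = -243°·15/16 = -227.8125° = -3.976078 rad
cos θ = -0.671559, sin θ = 0.740951 (intermediates below are computed at full precision and shown rounded to 5 d.p.)
v1: (-1,-3.5) → rotate → (3.26489,1.60951) → ×s → (4.12192,2.03200) → (4.12,2.03)
v2: (2,-4) → rotate → (1.62069,4.16814) → ×s → (2.04612,5.26227) → (2.05,5.26)
v3: (4,-2) → rotate → (-1.20433,4.30692) → ×s → (-1.52047,5.43749) → (-1.52,5.44)
v4: (0.5,5) → rotate → (-4.04054,-2.98732) → ×s → (-5.10118,-3.77149) → (-5.10,-3.77)
v5: (-0.5,4.5) → rotate → (-2.99850,-3.39249) → ×s → (-3.78561,-4.28302) → (-3.79,-4.28)

Cross-section at z=15: (4.12,2.03) (2.05,5.26) (-1.52,5.44) (-5.10,-3.77) (-3.79,-4.28)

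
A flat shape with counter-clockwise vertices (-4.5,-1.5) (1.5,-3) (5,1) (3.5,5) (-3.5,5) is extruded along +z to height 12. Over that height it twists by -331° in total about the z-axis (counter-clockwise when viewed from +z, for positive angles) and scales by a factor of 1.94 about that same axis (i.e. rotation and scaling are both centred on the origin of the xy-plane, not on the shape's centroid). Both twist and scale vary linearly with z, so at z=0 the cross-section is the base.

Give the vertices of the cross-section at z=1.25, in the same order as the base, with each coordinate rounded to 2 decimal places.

Cross-section at z=1.25: (-5.01,1.44) (-0.51,-3.65) (5.15,-2.20) (6.28,2.35) (-0.06,6.70)

t = z/height = 1.25/12 = 0.104167
s = 1 + (scale-1)·z/height = 1 + (1.94-1)·1.25/12 = 1.097917
θ = twist·z/height = -331°·1.25/12 = -34.4792° = -0.601775 rad
cos θ = 0.824332, sin θ = -0.566107 (intermediates below are computed at full precision and shown rounded to 5 d.p.)
v1: (-4.5,-1.5) → rotate → (-4.55865,1.31098) → ×s → (-5.00502,1.43935) → (-5.01,1.44)
v2: (1.5,-3) → rotate → (-0.46182,-3.32216) → ×s → (-0.50704,-3.64745) → (-0.51,-3.65)
v3: (5,1) → rotate → (4.68777,-2.00620) → ×s → (5.14678,-2.20264) → (5.15,-2.20)
v4: (3.5,5) → rotate → (5.71569,2.14029) → ×s → (6.27536,2.34986) → (6.28,2.35)
v5: (-3.5,5) → rotate → (-0.05463,6.10303) → ×s → (-0.05998,6.70062) → (-0.06,6.70)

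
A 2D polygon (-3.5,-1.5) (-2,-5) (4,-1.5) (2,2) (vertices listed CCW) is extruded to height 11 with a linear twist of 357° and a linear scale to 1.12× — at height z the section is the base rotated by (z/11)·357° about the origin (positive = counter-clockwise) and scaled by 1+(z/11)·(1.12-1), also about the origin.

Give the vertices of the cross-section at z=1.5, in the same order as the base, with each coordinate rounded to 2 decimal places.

t = z/height = 1.5/11 = 0.136364
s = 1 + (scale-1)·z/height = 1 + (1.12-1)·1.5/11 = 1.016364
θ = twist·z/height = 357°·1.5/11 = 48.6818° = 0.849658 rad
cos θ = 0.660240, sin θ = 0.751055 (intermediates below are computed at full precision and shown rounded to 5 d.p.)
v1: (-3.5,-1.5) → rotate → (-1.18426,-3.61905) → ×s → (-1.20364,-3.67827) → (-1.20,-3.68)
v2: (-2,-5) → rotate → (2.43479,-4.80331) → ×s → (2.47464,-4.88191) → (2.47,-4.88)
v3: (4,-1.5) → rotate → (3.76754,2.01386) → ×s → (3.82919,2.04681) → (3.83,2.05)
v4: (2,2) → rotate → (-0.18163,2.82259) → ×s → (-0.18460,2.86878) → (-0.18,2.87)

Cross-section at z=1.5: (-1.20,-3.68) (2.47,-4.88) (3.83,2.05) (-0.18,2.87)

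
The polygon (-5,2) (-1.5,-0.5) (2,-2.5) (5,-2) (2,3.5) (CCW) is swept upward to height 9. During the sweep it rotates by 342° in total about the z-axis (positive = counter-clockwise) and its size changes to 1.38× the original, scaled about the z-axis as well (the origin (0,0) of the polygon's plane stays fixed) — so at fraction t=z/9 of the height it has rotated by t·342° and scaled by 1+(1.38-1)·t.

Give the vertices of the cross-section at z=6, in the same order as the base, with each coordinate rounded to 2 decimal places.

Cross-section at z=6: (6.06,2.98) (0.79,1.82) (-4.01,0.23) (-6.06,-2.98) (1.58,-4.80)

t = z/height = 6/9 = 0.666667
s = 1 + (scale-1)·z/height = 1 + (1.38-1)·6/9 = 1.253333
θ = twist·z/height = 342°·6/9 = 228.0000° = 3.979351 rad
cos θ = -0.669131, sin θ = -0.743145 (intermediates below are computed at full precision and shown rounded to 5 d.p.)
v1: (-5,2) → rotate → (4.83194,2.37746) → ×s → (6.05603,2.97975) → (6.06,2.98)
v2: (-1.5,-0.5) → rotate → (0.63212,1.44928) → ×s → (0.79226,1.81643) → (0.79,1.82)
v3: (2,-2.5) → rotate → (-3.19612,0.18654) → ×s → (-4.00581,0.23379) → (-4.01,0.23)
v4: (5,-2) → rotate → (-4.83194,-2.37746) → ×s → (-6.05603,-2.97975) → (-6.06,-2.98)
v5: (2,3.5) → rotate → (1.26275,-3.82825) → ×s → (1.58264,-4.79807) → (1.58,-4.80)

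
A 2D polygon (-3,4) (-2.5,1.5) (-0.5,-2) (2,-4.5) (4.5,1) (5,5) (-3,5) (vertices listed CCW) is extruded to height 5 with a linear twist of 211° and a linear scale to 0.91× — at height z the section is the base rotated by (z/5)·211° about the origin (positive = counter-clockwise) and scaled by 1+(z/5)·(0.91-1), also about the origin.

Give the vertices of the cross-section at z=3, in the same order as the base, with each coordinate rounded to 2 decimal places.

Cross-section at z=3: (-1.35,-4.53) (0.27,-2.74) (1.80,0.75) (2.29,4.06) (-3.30,2.85) (-6.62,0.98) (-2.11,-5.10)

t = z/height = 3/5 = 0.6
s = 1 + (scale-1)·z/height = 1 + (0.91-1)·3/5 = 0.946000
θ = twist·z/height = 211°·3/5 = 126.6000° = 2.209587 rad
cos θ = -0.596225, sin θ = 0.802817 (intermediates below are computed at full precision and shown rounded to 5 d.p.)
v1: (-3,4) → rotate → (-1.42260,-4.79335) → ×s → (-1.34578,-4.53451) → (-1.35,-4.53)
v2: (-2.5,1.5) → rotate → (0.28634,-2.90138) → ×s → (0.27087,-2.74471) → (0.27,-2.74)
v3: (-0.5,-2) → rotate → (1.90375,0.79104) → ×s → (1.80095,0.74832) → (1.80,0.75)
v4: (2,-4.5) → rotate → (2.42023,4.28865) → ×s → (2.28954,4.05706) → (2.29,4.06)
v5: (4.5,1) → rotate → (-3.48583,3.01645) → ×s → (-3.29759,2.85357) → (-3.30,2.85)
v6: (5,5) → rotate → (-6.99521,1.03296) → ×s → (-6.61747,0.97718) → (-6.62,0.98)
v7: (-3,5) → rotate → (-2.22541,-5.38958) → ×s → (-2.10524,-5.09854) → (-2.11,-5.10)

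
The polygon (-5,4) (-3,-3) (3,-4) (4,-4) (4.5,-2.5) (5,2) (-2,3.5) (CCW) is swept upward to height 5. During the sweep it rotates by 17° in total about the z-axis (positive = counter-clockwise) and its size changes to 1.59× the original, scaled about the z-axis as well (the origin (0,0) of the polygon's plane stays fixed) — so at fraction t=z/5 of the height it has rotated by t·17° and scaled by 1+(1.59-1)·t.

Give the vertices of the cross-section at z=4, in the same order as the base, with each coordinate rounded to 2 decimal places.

Cross-section at z=4: (-8.54,3.99) (-3.25,-5.33) (5.68,-4.68) (7.11,-4.34) (7.30,-2.02) (6.46,4.59) (-4.07,4.32)

t = z/height = 4/5 = 0.8
s = 1 + (scale-1)·z/height = 1 + (1.59-1)·4/5 = 1.472000
θ = twist·z/height = 17°·4/5 = 13.6000° = 0.237365 rad
cos θ = 0.971961, sin θ = 0.235142 (intermediates below are computed at full precision and shown rounded to 5 d.p.)
v1: (-5,4) → rotate → (-5.80037,2.71213) → ×s → (-8.53815,3.99226) → (-8.54,3.99)
v2: (-3,-3) → rotate → (-2.21046,-3.62131) → ×s → (-3.25379,-5.33057) → (-3.25,-5.33)
v3: (3,-4) → rotate → (3.85645,-3.18242) → ×s → (5.67670,-4.68452) → (5.68,-4.68)
v4: (4,-4) → rotate → (4.82841,-2.94728) → ×s → (7.10742,-4.33839) → (7.11,-4.34)
v5: (4.5,-2.5) → rotate → (4.96168,-1.37176) → ×s → (7.30359,-2.01924) → (7.30,-2.02)
v6: (5,2) → rotate → (4.38952,3.11963) → ×s → (6.46137,4.59210) → (6.46,4.59)
v7: (-2,3.5) → rotate → (-2.76692,2.93158) → ×s → (-4.07291,4.31528) → (-4.07,4.32)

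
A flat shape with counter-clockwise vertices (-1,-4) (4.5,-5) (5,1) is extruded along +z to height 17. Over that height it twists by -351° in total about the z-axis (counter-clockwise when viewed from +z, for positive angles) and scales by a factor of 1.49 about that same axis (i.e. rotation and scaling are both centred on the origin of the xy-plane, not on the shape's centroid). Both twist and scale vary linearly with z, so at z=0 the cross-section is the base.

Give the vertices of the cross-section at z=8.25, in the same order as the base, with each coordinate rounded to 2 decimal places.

t = z/height = 8.25/17 = 0.485294
s = 1 + (scale-1)·z/height = 1 + (1.49-1)·8.25/17 = 1.237794
θ = twist·z/height = -351°·8.25/17 = -170.3382° = -2.972963 rad
cos θ = -0.985816, sin θ = -0.167832 (intermediates below are computed at full precision and shown rounded to 5 d.p.)
v1: (-1,-4) → rotate → (0.31449,4.11109) → ×s → (0.38927,5.08869) → (0.39,5.09)
v2: (4.5,-5) → rotate → (-5.27533,4.17384) → ×s → (-6.52977,5.16635) → (-6.53,5.17)
v3: (5,1) → rotate → (-4.76125,-1.82497) → ×s → (-5.89344,-2.25894) → (-5.89,-2.26)

Cross-section at z=8.25: (0.39,5.09) (-6.53,5.17) (-5.89,-2.26)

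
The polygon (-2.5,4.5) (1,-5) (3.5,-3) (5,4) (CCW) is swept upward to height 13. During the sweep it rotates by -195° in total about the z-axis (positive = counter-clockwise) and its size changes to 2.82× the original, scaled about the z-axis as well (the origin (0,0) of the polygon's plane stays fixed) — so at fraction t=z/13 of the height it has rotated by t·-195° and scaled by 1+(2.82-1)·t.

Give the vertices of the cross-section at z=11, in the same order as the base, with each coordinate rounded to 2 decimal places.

Cross-section at z=11: (9.09,-9.40) (-5.74,11.61) (-10.56,5.06) (-9.64,-13.10)

t = z/height = 11/13 = 0.846154
s = 1 + (scale-1)·z/height = 1 + (2.82-1)·11/13 = 2.540000
θ = twist·z/height = -195°·11/13 = -165.0000° = -2.879793 rad
cos θ = -0.965926, sin θ = -0.258819 (intermediates below are computed at full precision and shown rounded to 5 d.p.)
v1: (-2.5,4.5) → rotate → (3.57950,-3.69962) → ×s → (9.09193,-9.39703) → (9.09,-9.40)
v2: (1,-5) → rotate → (-2.26002,4.57081) → ×s → (-5.74045,11.60986) → (-5.74,11.61)
v3: (3.5,-3) → rotate → (-4.15720,1.99191) → ×s → (-10.55928,5.05945) → (-10.56,5.06)
v4: (5,4) → rotate → (-3.79435,-5.15780) → ×s → (-9.63766,-13.10081) → (-9.64,-13.10)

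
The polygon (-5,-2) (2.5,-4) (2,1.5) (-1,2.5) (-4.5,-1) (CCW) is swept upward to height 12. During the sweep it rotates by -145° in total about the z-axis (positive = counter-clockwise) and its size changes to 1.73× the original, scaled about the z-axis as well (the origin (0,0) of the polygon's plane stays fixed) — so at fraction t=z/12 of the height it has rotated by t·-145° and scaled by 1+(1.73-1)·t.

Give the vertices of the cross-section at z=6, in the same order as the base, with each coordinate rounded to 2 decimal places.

Cross-section at z=6: (-4.66,5.69) (-4.18,-4.90) (2.77,-1.99) (2.84,2.33) (-3.15,5.45)

t = z/height = 6/12 = 0.5
s = 1 + (scale-1)·z/height = 1 + (1.73-1)·6/12 = 1.365000
θ = twist·z/height = -145°·6/12 = -72.5000° = -1.265364 rad
cos θ = 0.300706, sin θ = -0.953717 (intermediates below are computed at full precision and shown rounded to 5 d.p.)
v1: (-5,-2) → rotate → (-3.41096,4.16717) → ×s → (-4.65596,5.68819) → (-4.66,5.69)
v2: (2.5,-4) → rotate → (-3.06310,-3.58712) → ×s → (-4.18114,-4.89641) → (-4.18,-4.90)
v3: (2,1.5) → rotate → (2.03199,-1.45638) → ×s → (2.77366,-1.98795) → (2.77,-1.99)
v4: (-1,2.5) → rotate → (2.08359,1.70548) → ×s → (2.84410,2.32798) → (2.84,2.33)
v5: (-4.5,-1) → rotate → (-2.30689,3.99102) → ×s → (-3.14891,5.44774) → (-3.15,5.45)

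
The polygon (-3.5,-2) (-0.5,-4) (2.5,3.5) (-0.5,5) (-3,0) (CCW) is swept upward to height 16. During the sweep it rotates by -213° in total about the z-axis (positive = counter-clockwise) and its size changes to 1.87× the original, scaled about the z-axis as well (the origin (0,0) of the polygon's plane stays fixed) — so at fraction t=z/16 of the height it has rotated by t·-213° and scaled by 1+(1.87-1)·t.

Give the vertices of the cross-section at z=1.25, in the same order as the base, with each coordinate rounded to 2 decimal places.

Cross-section at z=1.25: (-4.19,-0.98) (-1.73,-3.94) (3.63,2.82) (1.02,5.27) (-3.07,0.92)

t = z/height = 1.25/16 = 0.078125
s = 1 + (scale-1)·z/height = 1 + (1.87-1)·1.25/16 = 1.067969
θ = twist·z/height = -213°·1.25/16 = -16.6406° = -0.290434 rad
cos θ = 0.958120, sin θ = -0.286368 (intermediates below are computed at full precision and shown rounded to 5 d.p.)
v1: (-3.5,-2) → rotate → (-3.92615,-0.91395) → ×s → (-4.19301,-0.97607) → (-4.19,-0.98)
v2: (-0.5,-4) → rotate → (-1.62453,-3.68930) → ×s → (-1.73495,-3.94005) → (-1.73,-3.94)
v3: (2.5,3.5) → rotate → (3.39759,2.63750) → ×s → (3.62852,2.81677) → (3.63,2.82)
v4: (-0.5,5) → rotate → (0.95278,4.93378) → ×s → (1.01754,5.26913) → (1.02,5.27)
v5: (-3,0) → rotate → (-2.87436,0.85910) → ×s → (-3.06973,0.91750) → (-3.07,0.92)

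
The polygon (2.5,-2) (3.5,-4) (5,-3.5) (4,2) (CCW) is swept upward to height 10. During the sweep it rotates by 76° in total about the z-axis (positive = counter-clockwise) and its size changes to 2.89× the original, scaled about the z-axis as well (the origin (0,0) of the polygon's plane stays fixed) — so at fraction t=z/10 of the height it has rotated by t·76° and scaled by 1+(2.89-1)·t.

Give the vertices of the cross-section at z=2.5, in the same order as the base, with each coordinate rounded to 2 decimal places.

Cross-section at z=2.5: (4.44,-1.59) (6.79,-3.89) (8.64,-2.48) (4.61,4.70)

t = z/height = 2.5/10 = 0.25
s = 1 + (scale-1)·z/height = 1 + (2.89-1)·2.5/10 = 1.472500
θ = twist·z/height = 76°·2.5/10 = 19.0000° = 0.331613 rad
cos θ = 0.945519, sin θ = 0.325568 (intermediates below are computed at full precision and shown rounded to 5 d.p.)
v1: (2.5,-2) → rotate → (3.01493,-1.07712) → ×s → (4.43949,-1.58605) → (4.44,-1.59)
v2: (3.5,-4) → rotate → (4.61159,-2.64259) → ×s → (6.79056,-3.89121) → (6.79,-3.89)
v3: (5,-3.5) → rotate → (5.86708,-1.68147) → ×s → (8.63928,-2.47597) → (8.64,-2.48)
v4: (4,2) → rotate → (3.13094,3.19331) → ×s → (4.61031,4.70215) → (4.61,4.70)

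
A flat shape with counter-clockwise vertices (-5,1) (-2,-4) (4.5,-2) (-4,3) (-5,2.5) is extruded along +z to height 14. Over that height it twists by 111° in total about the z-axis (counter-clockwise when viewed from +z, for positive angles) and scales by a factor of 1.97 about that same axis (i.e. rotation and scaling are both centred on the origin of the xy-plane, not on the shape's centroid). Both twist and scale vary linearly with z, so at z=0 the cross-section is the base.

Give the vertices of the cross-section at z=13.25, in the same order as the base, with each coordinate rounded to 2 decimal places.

Cross-section at z=13.25: (0.64,-9.76) (8.41,-1.71) (1.46,9.33) (-3.56,-8.90) (-2.14,-10.51)

t = z/height = 13.25/14 = 0.946429
s = 1 + (scale-1)·z/height = 1 + (1.97-1)·13.25/14 = 1.918036
θ = twist·z/height = 111°·13.25/14 = 105.0536° = 1.833531 rad
cos θ = -0.259722, sin θ = 0.965683 (intermediates below are computed at full precision and shown rounded to 5 d.p.)
v1: (-5,1) → rotate → (0.33293,-5.08814) → ×s → (0.63857,-9.75923) → (0.64,-9.76)
v2: (-2,-4) → rotate → (4.38218,-0.89248) → ×s → (8.40517,-1.71181) → (8.41,-1.71)
v3: (4.5,-2) → rotate → (0.76262,4.86502) → ×s → (1.46273,9.33128) → (1.46,9.33)
v4: (-4,3) → rotate → (-1.85816,-4.64190) → ×s → (-3.56402,-8.90333) → (-3.56,-8.90)
v5: (-5,2.5) → rotate → (-1.11560,-5.47772) → ×s → (-2.13976,-10.50647) → (-2.14,-10.51)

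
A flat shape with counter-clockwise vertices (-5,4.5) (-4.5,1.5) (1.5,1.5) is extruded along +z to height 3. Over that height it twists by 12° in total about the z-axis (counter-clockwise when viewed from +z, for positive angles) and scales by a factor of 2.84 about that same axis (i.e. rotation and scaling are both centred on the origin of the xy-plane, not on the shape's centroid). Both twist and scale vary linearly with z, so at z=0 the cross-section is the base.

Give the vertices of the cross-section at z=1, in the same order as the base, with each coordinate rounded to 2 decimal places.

t = z/height = 1/3 = 0.333333
s = 1 + (scale-1)·z/height = 1 + (2.84-1)·1/3 = 1.613333
θ = twist·z/height = 12°·1/3 = 4.0000° = 0.069813 rad
cos θ = 0.997564, sin θ = 0.069756 (intermediates below are computed at full precision and shown rounded to 5 d.p.)
v1: (-5,4.5) → rotate → (-5.30172,4.14026) → ×s → (-8.55345,6.67961) → (-8.55,6.68)
v2: (-4.5,1.5) → rotate → (-4.59367,1.18244) → ×s → (-7.41113,1.90767) → (-7.41,1.91)
v3: (1.5,1.5) → rotate → (1.39171,1.60098) → ×s → (2.24529,2.58292) → (2.25,2.58)

Cross-section at z=1: (-8.55,6.68) (-7.41,1.91) (2.25,2.58)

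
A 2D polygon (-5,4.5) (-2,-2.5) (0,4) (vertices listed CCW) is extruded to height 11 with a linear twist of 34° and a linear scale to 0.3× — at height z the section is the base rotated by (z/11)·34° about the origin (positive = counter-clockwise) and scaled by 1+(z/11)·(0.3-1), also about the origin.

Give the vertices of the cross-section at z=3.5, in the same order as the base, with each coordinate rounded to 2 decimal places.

t = z/height = 3.5/11 = 0.318182
s = 1 + (scale-1)·z/height = 1 + (0.3-1)·3.5/11 = 0.777273
θ = twist·z/height = 34°·3.5/11 = 10.8182° = 0.188813 rad
cos θ = 0.982228, sin θ = 0.187693 (intermediates below are computed at full precision and shown rounded to 5 d.p.)
v1: (-5,4.5) → rotate → (-5.75576,3.48156) → ×s → (-4.47379,2.70612) → (-4.47,2.71)
v2: (-2,-2.5) → rotate → (-1.49522,-2.83096) → ×s → (-1.16220,-2.20042) → (-1.16,-2.20)
v3: (0,4) → rotate → (-0.75077,3.92891) → ×s → (-0.58355,3.05384) → (-0.58,3.05)

Cross-section at z=3.5: (-4.47,2.71) (-1.16,-2.20) (-0.58,3.05)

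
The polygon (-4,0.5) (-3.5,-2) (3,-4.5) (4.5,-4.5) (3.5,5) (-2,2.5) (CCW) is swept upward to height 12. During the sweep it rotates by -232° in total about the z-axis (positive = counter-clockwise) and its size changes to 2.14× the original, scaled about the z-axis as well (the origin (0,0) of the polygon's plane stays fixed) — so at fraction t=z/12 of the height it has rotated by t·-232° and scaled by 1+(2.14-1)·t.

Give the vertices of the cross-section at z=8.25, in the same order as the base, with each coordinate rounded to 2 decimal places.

t = z/height = 8.25/12 = 0.6875
s = 1 + (scale-1)·z/height = 1 + (2.14-1)·8.25/12 = 1.783750
θ = twist·z/height = -232°·8.25/12 = -159.5000° = -2.783800 rad
cos θ = -0.936672, sin θ = -0.350207 (intermediates below are computed at full precision and shown rounded to 5 d.p.)
v1: (-4,0.5) → rotate → (3.92179,0.93249) → ×s → (6.99550,1.66334) → (7.00,1.66)
v2: (-3.5,-2) → rotate → (2.57794,3.09907) → ×s → (4.59840,5.52797) → (4.60,5.53)
v3: (3,-4.5) → rotate → (-4.38595,3.16440) → ×s → (-7.82344,5.64450) → (-7.82,5.64)
v4: (4.5,-4.5) → rotate → (-5.79096,2.63909) → ×s → (-10.32962,4.70748) → (-10.33,4.71)
v5: (3.5,5) → rotate → (-1.52732,-5.90909) → ×s → (-2.72435,-10.54033) → (-2.72,-10.54)
v6: (-2,2.5) → rotate → (2.74886,-1.64127) → ×s → (4.90328,-2.92761) → (4.90,-2.93)

Cross-section at z=8.25: (7.00,1.66) (4.60,5.53) (-7.82,5.64) (-10.33,4.71) (-2.72,-10.54) (4.90,-2.93)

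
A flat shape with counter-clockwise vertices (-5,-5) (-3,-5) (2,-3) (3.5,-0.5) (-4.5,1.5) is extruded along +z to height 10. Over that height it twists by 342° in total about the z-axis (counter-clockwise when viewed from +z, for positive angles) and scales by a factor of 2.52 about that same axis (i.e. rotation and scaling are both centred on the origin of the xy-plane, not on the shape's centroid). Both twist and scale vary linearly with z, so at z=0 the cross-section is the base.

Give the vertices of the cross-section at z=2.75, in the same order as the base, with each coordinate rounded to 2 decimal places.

t = z/height = 2.75/10 = 0.275
s = 1 + (scale-1)·z/height = 1 + (2.52-1)·2.75/10 = 1.418000
θ = twist·z/height = 342°·2.75/10 = 94.0500° = 1.641482 rad
cos θ = -0.070627, sin θ = 0.997503 (intermediates below are computed at full precision and shown rounded to 5 d.p.)
v1: (-5,-5) → rotate → (5.34065,-4.63438) → ×s → (7.57304,-6.57155) → (7.57,-6.57)
v2: (-3,-5) → rotate → (5.19939,-2.63937) → ×s → (7.37274,-3.74263) → (7.37,-3.74)
v3: (2,-3) → rotate → (2.85125,2.20689) → ×s → (4.04308,3.12937) → (4.04,3.13)
v4: (3.5,-0.5) → rotate → (0.25156,3.52657) → ×s → (0.35671,5.00068) → (0.36,5.00)
v5: (-4.5,1.5) → rotate → (-1.17843,-4.59470) → ×s → (-1.67102,-6.51529) → (-1.67,-6.52)

Cross-section at z=2.75: (7.57,-6.57) (7.37,-3.74) (4.04,3.13) (0.36,5.00) (-1.67,-6.52)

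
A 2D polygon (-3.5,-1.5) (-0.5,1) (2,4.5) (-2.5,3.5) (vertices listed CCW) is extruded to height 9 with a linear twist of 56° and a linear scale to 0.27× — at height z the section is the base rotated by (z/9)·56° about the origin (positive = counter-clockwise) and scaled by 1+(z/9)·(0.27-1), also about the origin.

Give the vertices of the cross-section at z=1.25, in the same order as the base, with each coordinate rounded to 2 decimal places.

Cross-section at z=1.25: (-2.93,-1.76) (-0.57,0.83) (1.23,4.25) (-2.65,2.81)

t = z/height = 1.25/9 = 0.138889
s = 1 + (scale-1)·z/height = 1 + (0.27-1)·1.25/9 = 0.898611
θ = twist·z/height = 56°·1.25/9 = 7.7778° = 0.135748 rad
cos θ = 0.990800, sin θ = 0.135331 (intermediates below are computed at full precision and shown rounded to 5 d.p.)
v1: (-3.5,-1.5) → rotate → (-3.26480,-1.95986) → ×s → (-2.93379,-1.76115) → (-2.93,-1.76)
v2: (-0.5,1) → rotate → (-0.63073,0.92313) → ×s → (-0.56678,0.82954) → (-0.57,0.83)
v3: (2,4.5) → rotate → (1.37261,4.72926) → ×s → (1.23344,4.24977) → (1.23,4.25)
v4: (-2.5,3.5) → rotate → (-2.95066,3.12947) → ×s → (-2.65150,2.81218) → (-2.65,2.81)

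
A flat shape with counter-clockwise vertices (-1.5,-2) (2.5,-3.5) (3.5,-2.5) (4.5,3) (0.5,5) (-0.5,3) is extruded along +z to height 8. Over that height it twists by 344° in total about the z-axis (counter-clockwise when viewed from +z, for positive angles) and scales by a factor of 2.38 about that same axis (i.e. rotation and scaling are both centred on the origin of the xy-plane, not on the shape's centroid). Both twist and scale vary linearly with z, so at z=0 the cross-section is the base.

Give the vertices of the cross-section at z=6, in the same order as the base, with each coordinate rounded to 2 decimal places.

Cross-section at z=6: (-3.35,3.83) (-8.02,-3.50) (-6.46,-5.91) (4.07,-10.23) (9.74,-3.11) (6.18,-0.27)

t = z/height = 6/8 = 0.75
s = 1 + (scale-1)·z/height = 1 + (2.38-1)·6/8 = 2.035000
θ = twist·z/height = 344°·6/8 = 258.0000° = 4.502949 rad
cos θ = -0.207912, sin θ = -0.978148 (intermediates below are computed at full precision and shown rounded to 5 d.p.)
v1: (-1.5,-2) → rotate → (-1.64443,1.88304) → ×s → (-3.34641,3.83200) → (-3.35,3.83)
v2: (2.5,-3.5) → rotate → (-3.94330,-1.71768) → ×s → (-8.02461,-3.49547) → (-8.02,-3.50)
v3: (3.5,-2.5) → rotate → (-3.17306,-2.90374) → ×s → (-6.45718,-5.90911) → (-6.46,-5.91)
v4: (4.5,3) → rotate → (1.99884,-5.02540) → ×s → (4.06764,-10.22669) → (4.07,-10.23)
v5: (0.5,5) → rotate → (4.78678,-1.52863) → ×s → (9.74110,-3.11077) → (9.74,-3.11)
v6: (-0.5,3) → rotate → (3.03840,-0.13466) → ×s → (6.18314,-0.27404) → (6.18,-0.27)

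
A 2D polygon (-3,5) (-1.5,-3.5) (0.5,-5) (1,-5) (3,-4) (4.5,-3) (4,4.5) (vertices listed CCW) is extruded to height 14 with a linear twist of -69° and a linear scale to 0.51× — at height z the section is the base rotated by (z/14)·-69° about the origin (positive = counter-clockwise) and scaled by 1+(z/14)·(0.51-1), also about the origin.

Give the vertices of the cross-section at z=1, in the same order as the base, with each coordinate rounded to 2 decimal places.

Cross-section at z=1: (-2.47,5.06) (-1.73,-3.24) (0.07,-4.85) (0.55,-4.89) (2.55,-4.09) (4.08,-3.26) (4.22,3.99)

t = z/height = 1/14 = 0.0714286
s = 1 + (scale-1)·z/height = 1 + (0.51-1)·1/14 = 0.965000
θ = twist·z/height = -69°·1/14 = -4.9286° = -0.086020 rad
cos θ = 0.996303, sin θ = -0.085914 (intermediates below are computed at full precision and shown rounded to 5 d.p.)
v1: (-3,5) → rotate → (-2.55934,5.23925) → ×s → (-2.46976,5.05588) → (-2.47,5.06)
v2: (-1.5,-3.5) → rotate → (-1.79515,-3.35819) → ×s → (-1.73232,-3.24065) → (-1.73,-3.24)
v3: (0.5,-5) → rotate → (0.06858,-5.02447) → ×s → (0.06618,-4.84861) → (0.07,-4.85)
v4: (1,-5) → rotate → (0.56673,-5.06743) → ×s → (0.54690,-4.89007) → (0.55,-4.89)
v5: (3,-4) → rotate → (2.64525,-4.24295) → ×s → (2.55267,-4.09445) → (2.55,-4.09)
v6: (4.5,-3) → rotate → (4.22562,-3.37552) → ×s → (4.07772,-3.25738) → (4.08,-3.26)
v7: (4,4.5) → rotate → (4.37182,4.13971) → ×s → (4.21881,3.99482) → (4.22,3.99)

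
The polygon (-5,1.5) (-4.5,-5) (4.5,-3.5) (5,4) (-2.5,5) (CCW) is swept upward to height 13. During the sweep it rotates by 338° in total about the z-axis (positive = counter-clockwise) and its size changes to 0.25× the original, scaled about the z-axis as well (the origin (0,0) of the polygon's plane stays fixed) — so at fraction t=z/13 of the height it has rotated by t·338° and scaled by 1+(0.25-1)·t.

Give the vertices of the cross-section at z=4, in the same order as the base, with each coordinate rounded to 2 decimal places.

t = z/height = 4/13 = 0.307692
s = 1 + (scale-1)·z/height = 1 + (0.25-1)·4/13 = 0.769231
θ = twist·z/height = 338°·4/13 = 104.0000° = 1.815142 rad
cos θ = -0.241922, sin θ = 0.970296 (intermediates below are computed at full precision and shown rounded to 5 d.p.)
v1: (-5,1.5) → rotate → (-0.24583,-5.21436) → ×s → (-0.18910,-4.01105) → (-0.19,-4.01)
v2: (-4.5,-5) → rotate → (5.94013,-3.15672) → ×s → (4.56933,-2.42825) → (4.57,-2.43)
v3: (4.5,-3.5) → rotate → (2.30739,5.21306) → ×s → (1.77491,4.01004) → (1.77,4.01)
v4: (5,4) → rotate → (-5.09079,3.88379) → ×s → (-3.91599,2.98753) → (-3.92,2.99)
v5: (-2.5,5) → rotate → (-4.24667,-3.63535) → ×s → (-3.26667,-2.79642) → (-3.27,-2.80)

Cross-section at z=4: (-0.19,-4.01) (4.57,-2.43) (1.77,4.01) (-3.92,2.99) (-3.27,-2.80)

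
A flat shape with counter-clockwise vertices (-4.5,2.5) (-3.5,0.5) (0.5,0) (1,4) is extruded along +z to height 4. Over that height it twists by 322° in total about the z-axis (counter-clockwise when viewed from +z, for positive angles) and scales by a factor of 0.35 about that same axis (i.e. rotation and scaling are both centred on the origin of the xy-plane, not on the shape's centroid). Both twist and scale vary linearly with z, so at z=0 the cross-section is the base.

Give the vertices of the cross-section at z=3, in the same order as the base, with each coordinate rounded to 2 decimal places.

Cross-section at z=3: (2.23,1.42) (1.08,1.45) (-0.12,-0.23) (1.56,-1.43)

t = z/height = 3/4 = 0.75
s = 1 + (scale-1)·z/height = 1 + (0.35-1)·3/4 = 0.512500
θ = twist·z/height = 322°·3/4 = 241.5000° = 4.214970 rad
cos θ = -0.477159, sin θ = -0.878817 (intermediates below are computed at full precision and shown rounded to 5 d.p.)
v1: (-4.5,2.5) → rotate → (4.34426,2.76178) → ×s → (2.22643,1.41541) → (2.23,1.42)
v2: (-3.5,0.5) → rotate → (2.10946,2.83728) → ×s → (1.08110,1.45411) → (1.08,1.45)
v3: (0.5,0) → rotate → (-0.23858,-0.43941) → ×s → (-0.12227,-0.22520) → (-0.12,-0.23)
v4: (1,4) → rotate → (3.03811,-2.78745) → ×s → (1.55703,-1.42857) → (1.56,-1.43)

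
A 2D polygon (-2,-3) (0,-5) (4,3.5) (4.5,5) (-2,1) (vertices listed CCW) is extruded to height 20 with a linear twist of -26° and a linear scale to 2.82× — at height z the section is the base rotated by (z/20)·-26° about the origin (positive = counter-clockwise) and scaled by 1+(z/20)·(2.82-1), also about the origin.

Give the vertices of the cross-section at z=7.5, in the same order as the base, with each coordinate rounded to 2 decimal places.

t = z/height = 7.5/20 = 0.375
s = 1 + (scale-1)·z/height = 1 + (2.82-1)·7.5/20 = 1.682500
θ = twist·z/height = -26°·7.5/20 = -9.7500° = -0.170170 rad
cos θ = 0.985556, sin θ = -0.169350 (intermediates below are computed at full precision and shown rounded to 5 d.p.)
v1: (-2,-3) → rotate → (-2.47916,-2.61797) → ×s → (-4.17119,-4.40473) → (-4.17,-4.40)
v2: (0,-5) → rotate → (-0.84675,-4.92778) → ×s → (-1.42465,-8.29099) → (-1.42,-8.29)
v3: (4,3.5) → rotate → (4.53495,2.77205) → ×s → (7.63005,4.66397) → (7.63,4.66)
v4: (4.5,5) → rotate → (5.28175,4.16571) → ×s → (8.88654,7.00880) → (8.89,7.01)
v5: (-2,1) → rotate → (-1.80176,1.32426) → ×s → (-3.03147,2.22806) → (-3.03,2.23)

Cross-section at z=7.5: (-4.17,-4.40) (-1.42,-8.29) (7.63,4.66) (8.89,7.01) (-3.03,2.23)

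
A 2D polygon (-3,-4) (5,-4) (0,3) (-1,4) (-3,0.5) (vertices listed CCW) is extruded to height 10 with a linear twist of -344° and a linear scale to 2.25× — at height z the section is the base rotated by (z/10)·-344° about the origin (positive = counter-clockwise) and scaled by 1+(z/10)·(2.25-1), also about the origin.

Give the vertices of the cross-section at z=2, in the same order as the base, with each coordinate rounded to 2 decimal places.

Cross-section at z=2: (-6.02,1.69) (-2.40,-7.64) (3.50,1.36) (4.21,2.97) (-0.77,3.72)

t = z/height = 2/10 = 0.2
s = 1 + (scale-1)·z/height = 1 + (2.25-1)·2/10 = 1.250000
θ = twist·z/height = -344°·2/10 = -68.8000° = -1.200787 rad
cos θ = 0.361625, sin θ = -0.932324 (intermediates below are computed at full precision and shown rounded to 5 d.p.)
v1: (-3,-4) → rotate → (-4.81417,1.35047) → ×s → (-6.01771,1.68809) → (-6.02,1.69)
v2: (5,-4) → rotate → (-1.92117,-6.10812) → ×s → (-2.40147,-7.63515) → (-2.40,-7.64)
v3: (0,3) → rotate → (2.79697,1.08487) → ×s → (3.49621,1.35609) → (3.50,1.36)
v4: (-1,4) → rotate → (3.36767,2.37882) → ×s → (4.20959,2.97353) → (4.21,2.97)
v5: (-3,0.5) → rotate → (-0.61871,2.97778) → ×s → (-0.77339,3.72223) → (-0.77,3.72)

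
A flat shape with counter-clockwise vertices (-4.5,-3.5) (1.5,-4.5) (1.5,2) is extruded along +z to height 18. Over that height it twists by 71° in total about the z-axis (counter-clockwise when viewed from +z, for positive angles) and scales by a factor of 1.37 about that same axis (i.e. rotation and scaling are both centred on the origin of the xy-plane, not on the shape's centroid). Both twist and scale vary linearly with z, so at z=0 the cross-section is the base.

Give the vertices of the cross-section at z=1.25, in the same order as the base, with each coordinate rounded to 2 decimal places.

Cross-section at z=1.25: (-4.29,-3.97) (1.93,-4.47) (1.36,2.18)

t = z/height = 1.25/18 = 0.0694444
s = 1 + (scale-1)·z/height = 1 + (1.37-1)·1.25/18 = 1.025694
θ = twist·z/height = 71°·1.25/18 = 4.9306° = 0.086054 rad
cos θ = 0.996300, sin θ = 0.085948 (intermediates below are computed at full precision and shown rounded to 5 d.p.)
v1: (-4.5,-3.5) → rotate → (-4.18253,-3.87382) → ×s → (-4.29000,-3.97335) → (-4.29,-3.97)
v2: (1.5,-4.5) → rotate → (1.88122,-4.35443) → ×s → (1.92955,-4.46631) → (1.93,-4.47)
v3: (1.5,2) → rotate → (1.32255,2.12152) → ×s → (1.35654,2.17603) → (1.36,2.18)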